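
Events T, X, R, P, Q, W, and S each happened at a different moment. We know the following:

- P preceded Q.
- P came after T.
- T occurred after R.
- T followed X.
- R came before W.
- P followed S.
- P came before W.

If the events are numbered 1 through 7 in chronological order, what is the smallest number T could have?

3

R and X must both come before T — 2 forced predecessors.
Nothing else is forced ahead of T, so its earliest slot is position 2 + 1 = 3.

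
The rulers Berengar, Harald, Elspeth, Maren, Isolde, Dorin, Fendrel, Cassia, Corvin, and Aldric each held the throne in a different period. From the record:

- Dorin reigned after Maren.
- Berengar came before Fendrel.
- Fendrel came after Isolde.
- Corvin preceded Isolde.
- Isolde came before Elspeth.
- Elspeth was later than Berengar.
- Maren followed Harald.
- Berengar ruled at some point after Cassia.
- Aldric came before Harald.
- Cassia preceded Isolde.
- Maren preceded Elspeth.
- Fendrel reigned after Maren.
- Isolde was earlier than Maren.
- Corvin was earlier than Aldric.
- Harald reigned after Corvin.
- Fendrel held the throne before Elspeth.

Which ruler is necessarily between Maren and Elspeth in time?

Tracing the constraints gives Maren → Fendrel → Elspeth, so Fendrel sits after Maren and before Elspeth.
No other ruler is forced both after Maren and before Elspeth.

Fendrel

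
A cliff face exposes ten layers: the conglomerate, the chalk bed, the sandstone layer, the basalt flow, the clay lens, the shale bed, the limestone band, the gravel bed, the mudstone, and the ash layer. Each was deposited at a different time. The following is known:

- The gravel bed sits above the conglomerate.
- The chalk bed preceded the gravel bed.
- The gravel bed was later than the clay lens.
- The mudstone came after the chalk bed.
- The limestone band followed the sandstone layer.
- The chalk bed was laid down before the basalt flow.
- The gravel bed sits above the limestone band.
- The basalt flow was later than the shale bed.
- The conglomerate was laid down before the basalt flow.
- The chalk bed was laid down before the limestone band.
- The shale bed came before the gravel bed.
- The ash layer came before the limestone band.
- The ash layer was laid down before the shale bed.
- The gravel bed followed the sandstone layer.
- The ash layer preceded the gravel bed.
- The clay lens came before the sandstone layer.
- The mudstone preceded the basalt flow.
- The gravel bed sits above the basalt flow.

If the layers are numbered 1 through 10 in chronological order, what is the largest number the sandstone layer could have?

The sandstone layer must come before the gravel bed and the limestone band — 2 layers forced after it.
Everything else can be placed before the sandstone layer in some valid order, so the sandstone layer can sit as late as position 10 − 2 = 8.

8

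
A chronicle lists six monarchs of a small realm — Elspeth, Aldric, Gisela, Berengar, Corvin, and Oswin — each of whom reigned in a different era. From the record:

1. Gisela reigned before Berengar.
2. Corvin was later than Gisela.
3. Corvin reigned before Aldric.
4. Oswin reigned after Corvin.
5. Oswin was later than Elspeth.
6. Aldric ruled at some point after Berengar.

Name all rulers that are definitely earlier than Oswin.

Corvin, Elspeth, Gisela

Directly stated before Oswin: Corvin and Elspeth.
Gisela reaches Oswin via Gisela → Corvin → Oswin.
No chain forces Berengar (or any of the others) ahead of Oswin.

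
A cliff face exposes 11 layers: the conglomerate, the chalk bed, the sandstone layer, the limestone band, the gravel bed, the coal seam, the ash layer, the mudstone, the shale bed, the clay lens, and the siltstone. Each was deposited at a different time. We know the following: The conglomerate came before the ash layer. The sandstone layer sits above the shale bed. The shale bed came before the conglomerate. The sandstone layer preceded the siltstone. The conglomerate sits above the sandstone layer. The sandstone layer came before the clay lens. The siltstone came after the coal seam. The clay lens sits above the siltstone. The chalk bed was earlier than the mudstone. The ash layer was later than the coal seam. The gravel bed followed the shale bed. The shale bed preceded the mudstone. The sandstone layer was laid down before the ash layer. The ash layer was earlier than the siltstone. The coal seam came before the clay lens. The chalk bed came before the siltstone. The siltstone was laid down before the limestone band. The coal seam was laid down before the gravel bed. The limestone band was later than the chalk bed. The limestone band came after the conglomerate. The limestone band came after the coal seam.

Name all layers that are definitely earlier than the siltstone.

Directly stated before the siltstone: the ash layer, the chalk bed, the coal seam, and the sandstone layer.
The conglomerate reaches the siltstone via the conglomerate → the ash layer → the siltstone.
The shale bed reaches the siltstone via the shale bed → the sandstone layer → the siltstone.
No chain forces the gravel bed (or any of the others) ahead of the siltstone.

the ash layer, the chalk bed, the coal seam, the conglomerate, the sandstone layer, the shale bed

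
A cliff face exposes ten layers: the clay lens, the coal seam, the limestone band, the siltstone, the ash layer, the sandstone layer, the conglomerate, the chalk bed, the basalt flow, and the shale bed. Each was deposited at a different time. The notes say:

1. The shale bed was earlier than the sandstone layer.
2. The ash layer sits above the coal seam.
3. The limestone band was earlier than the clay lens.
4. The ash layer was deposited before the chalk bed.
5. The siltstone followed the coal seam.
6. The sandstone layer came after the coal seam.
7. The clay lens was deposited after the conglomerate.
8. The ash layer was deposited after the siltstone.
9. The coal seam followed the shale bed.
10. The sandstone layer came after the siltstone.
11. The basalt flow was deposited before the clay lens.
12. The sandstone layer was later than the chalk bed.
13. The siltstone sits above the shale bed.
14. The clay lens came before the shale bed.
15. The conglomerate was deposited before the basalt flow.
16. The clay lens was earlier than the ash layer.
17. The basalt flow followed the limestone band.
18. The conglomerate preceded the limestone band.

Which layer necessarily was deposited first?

the conglomerate

The conglomerate has a chain of constraints placing it before every other layer, so the conglomerate must be first.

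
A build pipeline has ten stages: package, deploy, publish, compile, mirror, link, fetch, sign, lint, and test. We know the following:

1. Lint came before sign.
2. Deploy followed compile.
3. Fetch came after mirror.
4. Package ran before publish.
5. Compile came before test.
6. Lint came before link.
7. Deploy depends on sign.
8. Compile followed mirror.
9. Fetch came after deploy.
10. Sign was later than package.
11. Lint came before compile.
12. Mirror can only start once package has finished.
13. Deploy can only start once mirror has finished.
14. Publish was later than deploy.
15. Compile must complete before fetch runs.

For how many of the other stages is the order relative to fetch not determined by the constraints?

3

Forced before fetch: compile, deploy, lint, mirror, package, and sign.
That leaves link, publish, and test with no forced order relative to fetch — 3.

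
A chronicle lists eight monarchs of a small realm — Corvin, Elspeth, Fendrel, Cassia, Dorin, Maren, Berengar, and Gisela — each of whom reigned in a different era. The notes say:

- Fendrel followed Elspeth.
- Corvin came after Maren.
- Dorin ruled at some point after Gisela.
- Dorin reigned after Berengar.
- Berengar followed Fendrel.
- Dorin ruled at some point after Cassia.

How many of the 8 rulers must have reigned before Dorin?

5

Directly stated before Dorin: Berengar, Cassia, and Gisela.
Elspeth reaches Dorin via Elspeth → Fendrel → Berengar → Dorin.
Fendrel reaches Dorin via Fendrel → Berengar → Dorin.
No chain forces Maren (or any of the others) ahead of Dorin.
That's Berengar, Cassia, Elspeth, Fendrel, and Gisela — 5 in all.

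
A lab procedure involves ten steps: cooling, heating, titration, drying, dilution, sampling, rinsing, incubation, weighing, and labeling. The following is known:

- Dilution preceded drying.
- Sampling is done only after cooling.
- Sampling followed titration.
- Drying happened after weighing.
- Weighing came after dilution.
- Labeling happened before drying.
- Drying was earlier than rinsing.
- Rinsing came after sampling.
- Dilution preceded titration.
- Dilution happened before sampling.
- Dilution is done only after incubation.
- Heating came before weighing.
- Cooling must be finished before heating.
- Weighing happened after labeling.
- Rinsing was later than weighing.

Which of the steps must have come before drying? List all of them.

cooling, dilution, heating, incubation, labeling, weighing

Directly stated before drying: dilution, labeling, and weighing.
Cooling reaches drying via cooling → heating → weighing → drying.
Heating reaches drying via heating → weighing → drying.
Incubation reaches drying via incubation → dilution → drying.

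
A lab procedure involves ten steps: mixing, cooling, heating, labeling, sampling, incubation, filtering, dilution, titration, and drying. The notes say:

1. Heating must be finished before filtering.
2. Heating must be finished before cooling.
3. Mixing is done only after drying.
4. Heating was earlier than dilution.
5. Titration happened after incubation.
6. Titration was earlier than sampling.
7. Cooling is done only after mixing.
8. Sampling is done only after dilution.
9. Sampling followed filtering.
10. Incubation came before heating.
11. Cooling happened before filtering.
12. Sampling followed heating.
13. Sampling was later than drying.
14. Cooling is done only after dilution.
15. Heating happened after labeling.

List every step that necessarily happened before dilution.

heating, incubation, labeling

Directly stated before dilution: heating.
Incubation reaches dilution via incubation → heating → dilution.
Labeling reaches dilution via labeling → heating → dilution.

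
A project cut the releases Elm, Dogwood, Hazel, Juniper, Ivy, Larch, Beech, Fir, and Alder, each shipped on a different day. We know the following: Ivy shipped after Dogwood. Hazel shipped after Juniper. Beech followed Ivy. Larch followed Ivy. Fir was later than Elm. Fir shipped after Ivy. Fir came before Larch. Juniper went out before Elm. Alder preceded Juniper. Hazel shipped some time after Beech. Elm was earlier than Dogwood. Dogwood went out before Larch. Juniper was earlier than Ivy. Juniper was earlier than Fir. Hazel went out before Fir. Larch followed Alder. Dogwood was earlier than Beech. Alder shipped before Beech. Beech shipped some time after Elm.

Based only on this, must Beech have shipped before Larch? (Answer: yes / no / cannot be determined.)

yes

Chain the constraints: Beech → Hazel → Fir → Larch. Each link is directly stated, so Beech comes before Larch.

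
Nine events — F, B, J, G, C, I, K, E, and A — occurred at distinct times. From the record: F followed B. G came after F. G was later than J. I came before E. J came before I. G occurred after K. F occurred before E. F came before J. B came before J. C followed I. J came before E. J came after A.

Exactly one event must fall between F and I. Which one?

Tracing the constraints gives F → J → I, so J sits after F and before I.
No other event is forced both after F and before I.

J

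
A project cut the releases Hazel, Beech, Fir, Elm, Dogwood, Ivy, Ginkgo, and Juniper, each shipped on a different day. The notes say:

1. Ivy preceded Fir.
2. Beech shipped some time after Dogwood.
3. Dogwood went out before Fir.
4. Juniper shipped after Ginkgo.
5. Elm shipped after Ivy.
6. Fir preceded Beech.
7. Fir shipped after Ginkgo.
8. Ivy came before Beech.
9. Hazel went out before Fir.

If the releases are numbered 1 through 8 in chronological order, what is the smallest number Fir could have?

Dogwood, Ginkgo, Hazel, and Ivy must all come before Fir — 4 forced predecessors.
Nothing else is forced ahead of Fir, so its earliest slot is position 4 + 1 = 5.

5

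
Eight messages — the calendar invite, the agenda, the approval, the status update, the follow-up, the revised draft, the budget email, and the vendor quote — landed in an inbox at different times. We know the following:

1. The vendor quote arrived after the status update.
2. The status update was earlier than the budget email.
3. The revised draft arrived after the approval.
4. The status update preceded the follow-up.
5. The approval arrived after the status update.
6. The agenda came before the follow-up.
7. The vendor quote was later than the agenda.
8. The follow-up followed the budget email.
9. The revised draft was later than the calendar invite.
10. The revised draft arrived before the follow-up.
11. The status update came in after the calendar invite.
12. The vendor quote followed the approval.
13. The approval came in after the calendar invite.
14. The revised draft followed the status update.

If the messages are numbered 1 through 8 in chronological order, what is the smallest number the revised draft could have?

The approval, the calendar invite, and the status update must all come before the revised draft — 3 forced predecessors.
Nothing else is forced ahead of the revised draft, so its earliest slot is position 3 + 1 = 4.

4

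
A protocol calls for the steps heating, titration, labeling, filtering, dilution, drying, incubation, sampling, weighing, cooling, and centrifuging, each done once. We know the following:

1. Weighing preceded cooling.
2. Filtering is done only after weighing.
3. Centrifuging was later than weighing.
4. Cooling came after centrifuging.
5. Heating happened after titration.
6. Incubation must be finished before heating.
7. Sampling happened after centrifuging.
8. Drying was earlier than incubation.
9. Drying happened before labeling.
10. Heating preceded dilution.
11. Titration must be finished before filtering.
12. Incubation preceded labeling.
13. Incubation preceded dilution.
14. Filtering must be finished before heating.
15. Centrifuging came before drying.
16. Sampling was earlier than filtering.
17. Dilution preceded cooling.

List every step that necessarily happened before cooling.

Directly stated before cooling: centrifuging, dilution, and weighing.
Drying reaches cooling via drying → incubation → dilution → cooling.
Filtering reaches cooling via filtering → heating → dilution → cooling.
Heating reaches cooling via heating → dilution → cooling.
Likewise incubation, sampling, and titration each reach cooling by chaining the stated constraints.
No chain forces labeling ahead of cooling.

centrifuging, dilution, drying, filtering, heating, incubation, sampling, titration, weighing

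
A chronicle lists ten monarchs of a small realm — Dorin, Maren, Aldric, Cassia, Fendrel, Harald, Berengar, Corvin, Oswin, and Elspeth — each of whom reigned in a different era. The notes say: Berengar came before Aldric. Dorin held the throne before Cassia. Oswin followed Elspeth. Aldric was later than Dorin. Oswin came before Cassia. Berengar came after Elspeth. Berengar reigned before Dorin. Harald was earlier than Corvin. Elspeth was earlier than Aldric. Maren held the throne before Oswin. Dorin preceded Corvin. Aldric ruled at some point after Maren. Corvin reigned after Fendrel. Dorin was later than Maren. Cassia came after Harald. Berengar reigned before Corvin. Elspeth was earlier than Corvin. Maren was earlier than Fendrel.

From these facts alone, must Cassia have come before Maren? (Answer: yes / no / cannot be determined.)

Tracing the constraints gives Maren → Dorin → Cassia, so Maren must come before Cassia.
That means Cassia cannot be before Maren.

no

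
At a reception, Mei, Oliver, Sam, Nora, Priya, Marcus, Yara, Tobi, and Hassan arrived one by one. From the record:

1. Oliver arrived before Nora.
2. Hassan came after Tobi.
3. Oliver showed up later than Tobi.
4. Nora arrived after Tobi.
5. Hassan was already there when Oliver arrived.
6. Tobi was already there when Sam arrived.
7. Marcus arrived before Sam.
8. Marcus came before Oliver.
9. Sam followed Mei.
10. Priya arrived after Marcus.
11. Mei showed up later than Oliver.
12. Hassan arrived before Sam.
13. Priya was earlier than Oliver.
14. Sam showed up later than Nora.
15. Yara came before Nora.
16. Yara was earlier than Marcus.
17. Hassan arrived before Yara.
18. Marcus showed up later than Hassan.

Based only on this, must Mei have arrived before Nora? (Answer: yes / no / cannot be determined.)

No chain of stated constraints runs from Mei to Nora, and none runs from Nora to Mei either.
So the relative order of Mei and Nora is not fixed by the given facts.

cannot be determined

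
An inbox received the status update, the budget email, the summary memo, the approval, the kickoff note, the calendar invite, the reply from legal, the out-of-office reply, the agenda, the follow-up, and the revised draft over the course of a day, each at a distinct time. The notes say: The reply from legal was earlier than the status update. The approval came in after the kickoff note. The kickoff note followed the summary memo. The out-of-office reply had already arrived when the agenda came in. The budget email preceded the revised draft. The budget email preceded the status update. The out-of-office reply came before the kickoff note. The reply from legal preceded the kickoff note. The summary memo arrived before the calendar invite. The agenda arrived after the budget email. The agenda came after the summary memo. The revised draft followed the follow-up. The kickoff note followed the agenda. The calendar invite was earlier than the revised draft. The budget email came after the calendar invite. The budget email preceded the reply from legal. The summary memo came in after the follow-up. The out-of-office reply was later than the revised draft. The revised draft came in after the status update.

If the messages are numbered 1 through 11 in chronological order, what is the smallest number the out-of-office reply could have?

The budget email, the calendar invite, the follow-up, the reply from legal, the revised draft, the status update, and the summary memo must all come before the out-of-office reply — 7 forced predecessors.
Nothing else is forced ahead of the out-of-office reply, so its earliest slot is position 7 + 1 = 8.

8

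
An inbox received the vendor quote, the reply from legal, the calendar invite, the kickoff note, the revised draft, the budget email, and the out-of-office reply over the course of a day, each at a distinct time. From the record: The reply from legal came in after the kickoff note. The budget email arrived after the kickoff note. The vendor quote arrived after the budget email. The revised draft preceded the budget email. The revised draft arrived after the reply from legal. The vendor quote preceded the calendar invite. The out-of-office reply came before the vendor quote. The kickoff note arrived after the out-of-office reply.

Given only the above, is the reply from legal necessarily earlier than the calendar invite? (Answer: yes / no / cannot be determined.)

yes

Chain the constraints: the reply from legal → the revised draft → the budget email → the vendor quote → the calendar invite. Each link is directly stated, so the reply from legal comes before the calendar invite.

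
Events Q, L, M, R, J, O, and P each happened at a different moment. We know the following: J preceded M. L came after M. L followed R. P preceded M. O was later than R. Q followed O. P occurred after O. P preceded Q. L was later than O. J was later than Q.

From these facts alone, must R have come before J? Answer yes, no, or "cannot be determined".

yes

Chain the constraints: R → O → Q → J. Each link is directly stated, so R comes before J.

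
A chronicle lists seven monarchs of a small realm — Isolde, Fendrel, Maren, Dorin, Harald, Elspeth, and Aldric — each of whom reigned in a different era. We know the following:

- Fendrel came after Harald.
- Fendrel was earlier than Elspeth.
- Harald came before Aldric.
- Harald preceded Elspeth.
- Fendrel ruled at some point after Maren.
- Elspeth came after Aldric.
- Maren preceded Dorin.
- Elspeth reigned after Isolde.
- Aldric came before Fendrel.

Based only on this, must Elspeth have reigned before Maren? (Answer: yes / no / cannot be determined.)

no

Tracing the constraints gives Maren → Fendrel → Elspeth, so Maren must come before Elspeth.
That means Elspeth cannot be before Maren.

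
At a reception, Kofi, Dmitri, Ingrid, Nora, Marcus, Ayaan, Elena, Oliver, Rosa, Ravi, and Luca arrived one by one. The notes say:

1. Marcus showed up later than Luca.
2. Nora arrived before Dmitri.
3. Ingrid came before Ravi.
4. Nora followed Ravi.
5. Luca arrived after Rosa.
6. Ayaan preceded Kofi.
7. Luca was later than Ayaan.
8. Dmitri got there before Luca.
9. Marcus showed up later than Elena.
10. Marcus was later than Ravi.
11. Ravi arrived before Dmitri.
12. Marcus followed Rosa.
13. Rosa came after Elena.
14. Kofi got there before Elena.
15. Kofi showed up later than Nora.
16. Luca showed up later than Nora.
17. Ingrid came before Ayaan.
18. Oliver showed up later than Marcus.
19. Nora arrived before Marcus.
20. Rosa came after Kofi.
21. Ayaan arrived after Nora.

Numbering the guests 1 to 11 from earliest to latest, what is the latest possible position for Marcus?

Marcus must come before Oliver — 1 guest forced after them.
Everything else can be placed before Marcus in some valid order, so Marcus can sit as late as position 11 − 1 = 10.

10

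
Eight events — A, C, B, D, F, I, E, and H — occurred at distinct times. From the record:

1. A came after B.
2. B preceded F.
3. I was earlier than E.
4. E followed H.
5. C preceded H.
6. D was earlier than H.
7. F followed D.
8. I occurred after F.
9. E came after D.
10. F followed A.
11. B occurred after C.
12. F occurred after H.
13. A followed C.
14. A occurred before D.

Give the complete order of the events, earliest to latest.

The constraints fix every adjacent pair, so only one ordering works:
C → B → A → D → H → F → I → E.

C, B, A, D, H, F, I, E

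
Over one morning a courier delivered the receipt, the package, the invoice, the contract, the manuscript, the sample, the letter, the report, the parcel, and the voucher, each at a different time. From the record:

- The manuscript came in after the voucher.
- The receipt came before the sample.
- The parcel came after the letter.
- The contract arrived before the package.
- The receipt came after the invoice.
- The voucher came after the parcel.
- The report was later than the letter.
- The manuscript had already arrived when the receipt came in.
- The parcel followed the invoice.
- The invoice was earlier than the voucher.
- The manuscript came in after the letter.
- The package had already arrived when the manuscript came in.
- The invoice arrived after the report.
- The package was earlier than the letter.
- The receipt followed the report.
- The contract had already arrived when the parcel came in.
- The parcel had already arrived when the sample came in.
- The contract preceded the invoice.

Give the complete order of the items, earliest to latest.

the contract, the package, the letter, the report, the invoice, the parcel, the voucher, the manuscript, the receipt, the sample

The constraints fix every adjacent pair, so only one ordering works:
the contract → the package → the letter → the report → the invoice → the parcel → the voucher → the manuscript → the receipt → the sample.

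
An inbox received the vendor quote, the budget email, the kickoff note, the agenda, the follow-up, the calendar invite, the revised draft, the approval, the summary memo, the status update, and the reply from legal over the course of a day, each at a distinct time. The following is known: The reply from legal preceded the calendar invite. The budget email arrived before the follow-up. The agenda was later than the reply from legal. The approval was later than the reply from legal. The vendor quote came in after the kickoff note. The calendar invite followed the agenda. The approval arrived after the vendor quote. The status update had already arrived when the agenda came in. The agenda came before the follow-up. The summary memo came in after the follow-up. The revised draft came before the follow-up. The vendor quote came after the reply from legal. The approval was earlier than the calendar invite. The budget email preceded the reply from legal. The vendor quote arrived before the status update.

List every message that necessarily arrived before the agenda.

Directly stated before the agenda: the reply from legal and the status update.
The budget email reaches the agenda via the budget email → the reply from legal → the agenda.
The kickoff note reaches the agenda via the kickoff note → the vendor quote → the status update → the agenda.
The vendor quote reaches the agenda via the vendor quote → the status update → the agenda.
No chain forces the summary memo (or any of the others) ahead of the agenda.

the budget email, the kickoff note, the reply from legal, the status update, the vendor quote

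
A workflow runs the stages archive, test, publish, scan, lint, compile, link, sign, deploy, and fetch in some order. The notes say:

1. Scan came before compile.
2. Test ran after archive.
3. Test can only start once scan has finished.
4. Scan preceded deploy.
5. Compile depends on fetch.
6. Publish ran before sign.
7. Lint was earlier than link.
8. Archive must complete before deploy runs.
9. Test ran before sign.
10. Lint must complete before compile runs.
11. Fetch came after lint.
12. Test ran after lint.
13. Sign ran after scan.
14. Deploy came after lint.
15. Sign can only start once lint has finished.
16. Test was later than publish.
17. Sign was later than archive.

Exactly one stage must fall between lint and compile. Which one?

fetch

Tracing the constraints gives lint → fetch → compile, so fetch sits after lint and before compile.
No other stage is forced both after lint and before compile.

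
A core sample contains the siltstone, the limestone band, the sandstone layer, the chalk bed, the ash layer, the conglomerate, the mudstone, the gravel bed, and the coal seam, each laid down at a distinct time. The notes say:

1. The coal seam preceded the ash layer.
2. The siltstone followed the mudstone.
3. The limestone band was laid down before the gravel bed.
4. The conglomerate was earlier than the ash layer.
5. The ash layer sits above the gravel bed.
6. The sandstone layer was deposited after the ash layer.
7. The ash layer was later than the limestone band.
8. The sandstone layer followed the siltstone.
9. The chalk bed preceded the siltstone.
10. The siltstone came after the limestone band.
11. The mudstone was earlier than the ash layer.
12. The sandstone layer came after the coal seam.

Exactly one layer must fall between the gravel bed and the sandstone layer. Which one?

Tracing the constraints gives the gravel bed → the ash layer → the sandstone layer, so the ash layer sits after the gravel bed and before the sandstone layer.
No other layer is forced both after the gravel bed and before the sandstone layer.

the ash layer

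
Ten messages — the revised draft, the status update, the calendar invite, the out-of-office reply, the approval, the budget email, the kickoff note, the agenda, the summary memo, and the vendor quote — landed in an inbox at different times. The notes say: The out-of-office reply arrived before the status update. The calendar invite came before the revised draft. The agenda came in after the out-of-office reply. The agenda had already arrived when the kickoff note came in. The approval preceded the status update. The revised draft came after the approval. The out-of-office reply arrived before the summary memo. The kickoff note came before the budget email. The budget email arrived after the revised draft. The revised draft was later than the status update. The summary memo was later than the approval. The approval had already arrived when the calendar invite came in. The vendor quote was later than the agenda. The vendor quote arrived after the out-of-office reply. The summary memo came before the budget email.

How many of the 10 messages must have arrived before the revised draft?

4

Directly stated before the revised draft: the approval, the calendar invite, and the status update.
The out-of-office reply reaches the revised draft via the out-of-office reply → the status update → the revised draft.
No chain forces the summary memo (or any of the others) ahead of the revised draft.
That's the approval, the calendar invite, the out-of-office reply, and the status update — 4 in all.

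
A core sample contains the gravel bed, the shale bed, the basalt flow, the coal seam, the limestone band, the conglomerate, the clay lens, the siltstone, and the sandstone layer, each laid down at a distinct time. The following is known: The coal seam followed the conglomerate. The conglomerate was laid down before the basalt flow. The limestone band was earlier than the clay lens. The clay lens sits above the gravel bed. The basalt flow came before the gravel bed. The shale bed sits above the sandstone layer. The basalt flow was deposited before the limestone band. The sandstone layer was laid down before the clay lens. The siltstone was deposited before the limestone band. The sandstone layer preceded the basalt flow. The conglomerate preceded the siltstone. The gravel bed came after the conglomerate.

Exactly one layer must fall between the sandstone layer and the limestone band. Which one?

the basalt flow

Tracing the constraints gives the sandstone layer → the basalt flow → the limestone band, so the basalt flow sits after the sandstone layer and before the limestone band.
No other layer is forced both after the sandstone layer and before the limestone band.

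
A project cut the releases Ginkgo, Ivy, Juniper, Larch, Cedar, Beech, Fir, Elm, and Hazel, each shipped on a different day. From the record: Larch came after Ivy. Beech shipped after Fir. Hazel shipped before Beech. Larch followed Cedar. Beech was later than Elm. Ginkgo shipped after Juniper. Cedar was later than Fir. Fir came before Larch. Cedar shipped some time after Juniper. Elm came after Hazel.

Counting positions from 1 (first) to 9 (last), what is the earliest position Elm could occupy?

Hazel must come before Elm — 1 forced predecessor.
Nothing else is forced ahead of Elm, so its earliest slot is position 1 + 1 = 2.

2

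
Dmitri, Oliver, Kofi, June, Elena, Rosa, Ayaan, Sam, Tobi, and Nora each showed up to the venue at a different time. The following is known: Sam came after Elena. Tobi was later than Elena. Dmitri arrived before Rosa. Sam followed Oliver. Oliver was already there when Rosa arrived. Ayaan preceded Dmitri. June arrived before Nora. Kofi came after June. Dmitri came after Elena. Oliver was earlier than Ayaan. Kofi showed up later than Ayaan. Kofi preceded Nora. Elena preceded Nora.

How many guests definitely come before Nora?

5

Directly stated before Nora: Elena, June, and Kofi.
Ayaan reaches Nora via Ayaan → Kofi → Nora.
Oliver reaches Nora via Oliver → Ayaan → Kofi → Nora.
No chain forces Dmitri (or any of the others) ahead of Nora.
That's Ayaan, Elena, June, Kofi, and Oliver — 5 in all.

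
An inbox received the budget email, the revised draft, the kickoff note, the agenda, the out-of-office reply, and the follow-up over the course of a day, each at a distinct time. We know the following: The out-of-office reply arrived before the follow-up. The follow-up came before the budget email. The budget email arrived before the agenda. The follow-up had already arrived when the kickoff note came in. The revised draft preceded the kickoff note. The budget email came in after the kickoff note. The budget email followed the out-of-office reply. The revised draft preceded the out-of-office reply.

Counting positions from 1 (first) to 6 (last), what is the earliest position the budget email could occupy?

The follow-up, the kickoff note, the out-of-office reply, and the revised draft must all come before the budget email — 4 forced predecessors.
Nothing else is forced ahead of the budget email, so its earliest slot is position 4 + 1 = 5.

5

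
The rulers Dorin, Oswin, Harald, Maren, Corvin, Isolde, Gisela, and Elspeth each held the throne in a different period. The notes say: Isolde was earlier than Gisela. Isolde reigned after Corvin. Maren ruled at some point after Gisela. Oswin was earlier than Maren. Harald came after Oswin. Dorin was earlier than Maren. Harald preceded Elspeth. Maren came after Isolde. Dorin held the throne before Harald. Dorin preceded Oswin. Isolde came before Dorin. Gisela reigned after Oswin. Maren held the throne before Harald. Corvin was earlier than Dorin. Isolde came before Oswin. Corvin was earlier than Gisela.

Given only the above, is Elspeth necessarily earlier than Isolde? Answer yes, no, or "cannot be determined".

Tracing the constraints gives Isolde → Oswin → Harald → Elspeth, so Isolde must come before Elspeth.
That means Elspeth cannot be before Isolde.

no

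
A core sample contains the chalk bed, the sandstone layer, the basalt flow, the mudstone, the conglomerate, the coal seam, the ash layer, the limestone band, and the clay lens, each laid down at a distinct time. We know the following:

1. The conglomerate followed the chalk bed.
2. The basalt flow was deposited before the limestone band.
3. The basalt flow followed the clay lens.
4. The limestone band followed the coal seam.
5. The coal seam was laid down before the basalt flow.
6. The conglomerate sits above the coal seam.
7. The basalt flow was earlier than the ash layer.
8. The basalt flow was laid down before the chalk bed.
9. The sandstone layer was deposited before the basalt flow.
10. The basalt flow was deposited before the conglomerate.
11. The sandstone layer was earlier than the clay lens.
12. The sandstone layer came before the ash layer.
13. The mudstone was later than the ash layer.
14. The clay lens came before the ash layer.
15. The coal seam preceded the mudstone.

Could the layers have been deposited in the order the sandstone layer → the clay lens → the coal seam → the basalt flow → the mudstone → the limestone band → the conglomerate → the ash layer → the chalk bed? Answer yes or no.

The constraints require the ash layer before the mudstone, but in the proposed sequence the mudstone appears ahead of the ash layer. That one violation is enough.

no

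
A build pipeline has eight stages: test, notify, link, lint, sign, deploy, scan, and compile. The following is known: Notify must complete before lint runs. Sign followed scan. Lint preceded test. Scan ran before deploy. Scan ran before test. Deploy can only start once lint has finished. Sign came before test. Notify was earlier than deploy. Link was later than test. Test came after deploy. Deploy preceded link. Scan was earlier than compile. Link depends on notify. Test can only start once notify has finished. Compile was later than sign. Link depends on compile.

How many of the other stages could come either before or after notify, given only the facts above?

Forced after notify: deploy, link, lint, and test.
That leaves compile, scan, and sign with no forced order relative to notify — 3.

3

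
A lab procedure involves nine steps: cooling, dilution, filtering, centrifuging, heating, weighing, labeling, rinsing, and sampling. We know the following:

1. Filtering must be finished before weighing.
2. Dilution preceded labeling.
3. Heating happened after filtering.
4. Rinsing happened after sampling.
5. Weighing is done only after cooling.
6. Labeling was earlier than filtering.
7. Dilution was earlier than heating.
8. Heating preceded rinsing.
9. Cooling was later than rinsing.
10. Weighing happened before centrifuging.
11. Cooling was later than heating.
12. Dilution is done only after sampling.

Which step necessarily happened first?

Sampling has a chain of constraints placing it before every other step, so sampling must be first.

sampling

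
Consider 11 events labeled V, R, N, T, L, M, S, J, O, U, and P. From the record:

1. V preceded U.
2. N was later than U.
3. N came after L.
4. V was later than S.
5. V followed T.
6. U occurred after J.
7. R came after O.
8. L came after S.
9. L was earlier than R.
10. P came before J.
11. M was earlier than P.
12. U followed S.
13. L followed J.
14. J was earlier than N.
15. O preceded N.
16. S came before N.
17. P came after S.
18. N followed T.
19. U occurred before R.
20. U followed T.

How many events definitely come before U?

Directly stated before U: J, S, T, and V.
M reaches U via M → P → J → U.
P reaches U via P → J → U.
No chain forces R (or any of the others) ahead of U.
That's J, M, P, S, T, and V — 6 in all.

6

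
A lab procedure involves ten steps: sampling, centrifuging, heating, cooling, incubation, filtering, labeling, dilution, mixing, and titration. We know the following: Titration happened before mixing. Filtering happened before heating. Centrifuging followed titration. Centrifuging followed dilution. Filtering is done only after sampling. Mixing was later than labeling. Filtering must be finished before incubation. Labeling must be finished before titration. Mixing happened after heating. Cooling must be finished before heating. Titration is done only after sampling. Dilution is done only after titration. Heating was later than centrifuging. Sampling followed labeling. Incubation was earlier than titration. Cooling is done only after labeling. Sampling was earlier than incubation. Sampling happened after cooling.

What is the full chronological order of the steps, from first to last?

labeling, cooling, sampling, filtering, incubation, titration, dilution, centrifuging, heating, mixing

The constraints fix every adjacent pair, so only one ordering works:
labeling → cooling → sampling → filtering → incubation → titration → dilution → centrifuging → heating → mixing.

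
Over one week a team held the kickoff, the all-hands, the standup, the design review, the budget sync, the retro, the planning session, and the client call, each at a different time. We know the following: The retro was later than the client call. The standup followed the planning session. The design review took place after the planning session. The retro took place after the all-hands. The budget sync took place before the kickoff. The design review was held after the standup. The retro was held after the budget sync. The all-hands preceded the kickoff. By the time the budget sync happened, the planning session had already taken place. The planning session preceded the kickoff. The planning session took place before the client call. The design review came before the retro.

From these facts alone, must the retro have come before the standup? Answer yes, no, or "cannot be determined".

no

Tracing the constraints gives the standup → the design review → the retro, so the standup must come before the retro.
That means the retro cannot be before the standup.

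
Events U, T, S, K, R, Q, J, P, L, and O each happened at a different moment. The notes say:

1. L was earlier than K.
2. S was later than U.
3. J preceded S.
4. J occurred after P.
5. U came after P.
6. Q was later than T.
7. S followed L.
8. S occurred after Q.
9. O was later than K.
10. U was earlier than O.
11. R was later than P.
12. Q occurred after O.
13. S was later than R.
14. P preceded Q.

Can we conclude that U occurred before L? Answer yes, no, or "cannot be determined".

No chain of stated constraints runs from U to L, and none runs from L to U either.
So the relative order of U and L is not fixed by the given facts.

cannot be determined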